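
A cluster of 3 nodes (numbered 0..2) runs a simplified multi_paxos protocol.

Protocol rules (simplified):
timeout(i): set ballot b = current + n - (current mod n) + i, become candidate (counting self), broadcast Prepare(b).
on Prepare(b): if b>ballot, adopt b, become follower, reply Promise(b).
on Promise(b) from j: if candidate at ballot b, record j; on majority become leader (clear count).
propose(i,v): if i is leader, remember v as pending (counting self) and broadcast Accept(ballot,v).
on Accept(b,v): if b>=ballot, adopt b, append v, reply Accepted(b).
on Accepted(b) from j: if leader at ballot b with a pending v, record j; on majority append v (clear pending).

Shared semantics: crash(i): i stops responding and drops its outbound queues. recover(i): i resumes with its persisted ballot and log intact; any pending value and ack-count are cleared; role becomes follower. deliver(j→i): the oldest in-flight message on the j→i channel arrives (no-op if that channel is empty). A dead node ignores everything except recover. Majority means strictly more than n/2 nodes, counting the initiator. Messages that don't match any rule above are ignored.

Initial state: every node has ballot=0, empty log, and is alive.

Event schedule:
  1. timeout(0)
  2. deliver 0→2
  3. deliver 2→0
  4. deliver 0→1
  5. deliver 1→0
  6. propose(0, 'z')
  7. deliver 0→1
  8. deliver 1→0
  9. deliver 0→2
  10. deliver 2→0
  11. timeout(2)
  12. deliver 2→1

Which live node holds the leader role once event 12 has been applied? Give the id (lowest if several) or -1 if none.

0

1. timeout(0):  <0:cand b3 ->
2. deliver 0→2:  <2:foll b3 ->
3. deliver 2→0:  <0:lead b3 ->
4. deliver 0→1:  <1:foll b3 ->
5. deliver 1→0:  nop
6. propose(0,'z'):  nop
7. deliver 0→1:  <1:foll b3 z>
8. deliver 1→0:  <0:lead b3 z>
9. deliver 0→2:  <2:foll b3 z>
10. deliver 2→0:  nop
11. timeout(2):  <2:cand b8 z>
12. deliver 2→1:  <1:foll b8 z>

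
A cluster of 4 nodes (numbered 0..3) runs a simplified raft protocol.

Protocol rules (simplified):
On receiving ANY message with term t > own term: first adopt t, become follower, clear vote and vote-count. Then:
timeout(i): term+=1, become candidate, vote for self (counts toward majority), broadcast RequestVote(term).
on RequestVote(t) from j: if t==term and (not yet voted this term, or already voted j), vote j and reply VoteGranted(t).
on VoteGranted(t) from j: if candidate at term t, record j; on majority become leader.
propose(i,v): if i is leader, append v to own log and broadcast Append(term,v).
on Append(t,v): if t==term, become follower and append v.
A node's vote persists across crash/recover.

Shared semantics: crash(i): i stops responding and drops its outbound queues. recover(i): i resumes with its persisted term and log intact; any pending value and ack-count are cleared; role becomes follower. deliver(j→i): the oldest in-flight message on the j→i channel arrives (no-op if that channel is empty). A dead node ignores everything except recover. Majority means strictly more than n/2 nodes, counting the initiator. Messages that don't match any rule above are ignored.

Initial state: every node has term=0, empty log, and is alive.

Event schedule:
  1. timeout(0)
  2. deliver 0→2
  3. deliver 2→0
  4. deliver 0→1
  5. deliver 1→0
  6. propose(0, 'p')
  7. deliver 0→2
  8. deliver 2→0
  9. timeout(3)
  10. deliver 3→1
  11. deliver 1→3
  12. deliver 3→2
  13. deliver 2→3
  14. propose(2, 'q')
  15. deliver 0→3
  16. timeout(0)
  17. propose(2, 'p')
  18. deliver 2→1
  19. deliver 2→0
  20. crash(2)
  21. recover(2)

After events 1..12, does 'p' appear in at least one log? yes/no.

step 1 timeout(0): 0={cand,t=1,log=-}
step 2 deliver 0→2: 2={foll,t=1,log=-}
step 3 deliver 2→0: —
step 4 deliver 0→1: 1={foll,t=1,log=-}
step 5 deliver 1→0: 0={lead,t=1,log=-}
step 6 propose(0,'p'): 0={lead,t=1,log=p}
step 7 deliver 0→2: 2={foll,t=1,log=p}
step 8 deliver 2→0: —
step 9 timeout(3): 3={cand,t=1,log=-}
step 10 deliver 3→1: —
step 11 deliver 1→3: —
step 12 deliver 3→2: —

yes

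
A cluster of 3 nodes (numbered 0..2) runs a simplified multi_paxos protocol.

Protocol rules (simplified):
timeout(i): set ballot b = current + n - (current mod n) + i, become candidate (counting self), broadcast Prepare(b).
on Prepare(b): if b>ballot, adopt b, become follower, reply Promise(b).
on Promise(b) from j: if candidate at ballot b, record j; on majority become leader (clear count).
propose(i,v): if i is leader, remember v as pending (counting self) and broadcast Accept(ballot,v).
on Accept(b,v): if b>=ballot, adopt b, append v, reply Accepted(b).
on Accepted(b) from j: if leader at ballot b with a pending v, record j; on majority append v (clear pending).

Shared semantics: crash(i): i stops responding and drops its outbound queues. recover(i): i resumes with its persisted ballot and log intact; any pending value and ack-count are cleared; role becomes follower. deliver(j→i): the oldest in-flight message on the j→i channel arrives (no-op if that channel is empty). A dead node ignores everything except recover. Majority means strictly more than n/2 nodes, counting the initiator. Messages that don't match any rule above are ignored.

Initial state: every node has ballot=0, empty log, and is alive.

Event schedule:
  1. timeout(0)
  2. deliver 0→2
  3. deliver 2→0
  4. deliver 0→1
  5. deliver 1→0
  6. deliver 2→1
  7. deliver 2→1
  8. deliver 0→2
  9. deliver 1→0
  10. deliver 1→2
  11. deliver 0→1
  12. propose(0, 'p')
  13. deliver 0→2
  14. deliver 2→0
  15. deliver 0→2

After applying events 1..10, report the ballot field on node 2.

[1] timeout(0) → N0(cand b3 [-])
[2] deliver 0→2 → N2(foll b3 [-])
[3] deliver 2→0 → N0(lead b3 [-])
[4] deliver 0→1 → N1(foll b3 [-])
[5] deliver 1→0 → ∅
[6] deliver 2→1 → ∅
[7] deliver 2→1 → ∅
[8] deliver 0→2 → ∅
[9] deliver 1→0 → ∅
[10] deliver 1→2 → ∅

3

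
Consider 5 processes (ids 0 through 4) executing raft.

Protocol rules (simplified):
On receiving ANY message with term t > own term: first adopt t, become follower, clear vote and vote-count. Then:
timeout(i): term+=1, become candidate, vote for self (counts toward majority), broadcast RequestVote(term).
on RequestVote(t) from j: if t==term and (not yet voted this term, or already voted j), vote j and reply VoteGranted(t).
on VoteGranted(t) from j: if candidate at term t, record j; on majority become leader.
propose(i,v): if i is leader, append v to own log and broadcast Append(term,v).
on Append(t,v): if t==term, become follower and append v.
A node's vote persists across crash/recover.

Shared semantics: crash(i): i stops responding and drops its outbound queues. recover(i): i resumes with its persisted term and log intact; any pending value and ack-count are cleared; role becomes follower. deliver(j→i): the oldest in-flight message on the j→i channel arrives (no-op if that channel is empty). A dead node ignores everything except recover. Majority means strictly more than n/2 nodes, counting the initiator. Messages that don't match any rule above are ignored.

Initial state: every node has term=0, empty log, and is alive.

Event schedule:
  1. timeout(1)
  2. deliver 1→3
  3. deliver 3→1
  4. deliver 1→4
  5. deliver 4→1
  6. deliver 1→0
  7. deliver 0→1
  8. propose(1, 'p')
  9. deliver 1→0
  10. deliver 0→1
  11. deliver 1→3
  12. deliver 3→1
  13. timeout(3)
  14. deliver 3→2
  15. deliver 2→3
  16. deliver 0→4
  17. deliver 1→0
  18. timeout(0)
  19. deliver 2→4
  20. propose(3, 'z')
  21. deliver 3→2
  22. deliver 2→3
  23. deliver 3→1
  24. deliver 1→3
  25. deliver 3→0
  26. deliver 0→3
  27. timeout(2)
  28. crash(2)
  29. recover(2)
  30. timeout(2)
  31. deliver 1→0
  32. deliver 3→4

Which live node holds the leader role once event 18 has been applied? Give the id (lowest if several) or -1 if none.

1

step 1 timeout(1): 1={cand,t=1,log=-}
step 2 deliver 1→3: 3={foll,t=1,log=-}
step 3 deliver 3→1: —
step 4 deliver 1→4: 4={foll,t=1,log=-}
step 5 deliver 4→1: 1={lead,t=1,log=-}
step 6 deliver 1→0: 0={foll,t=1,log=-}
step 7 deliver 0→1: —
step 8 propose(1,'p'): 1={lead,t=1,log=p}
step 9 deliver 1→0: 0={foll,t=1,log=p}
step 10 deliver 0→1: —
step 11 deliver 1→3: 3={foll,t=1,log=p}
step 12 deliver 3→1: —
step 13 timeout(3): 3={cand,t=2,log=p}
step 14 deliver 3→2: 2={foll,t=2,log=-}
step 15 deliver 2→3: —
step 16 deliver 0→4: —
step 17 deliver 1→0: —
step 18 timeout(0): 0={cand,t=2,log=p}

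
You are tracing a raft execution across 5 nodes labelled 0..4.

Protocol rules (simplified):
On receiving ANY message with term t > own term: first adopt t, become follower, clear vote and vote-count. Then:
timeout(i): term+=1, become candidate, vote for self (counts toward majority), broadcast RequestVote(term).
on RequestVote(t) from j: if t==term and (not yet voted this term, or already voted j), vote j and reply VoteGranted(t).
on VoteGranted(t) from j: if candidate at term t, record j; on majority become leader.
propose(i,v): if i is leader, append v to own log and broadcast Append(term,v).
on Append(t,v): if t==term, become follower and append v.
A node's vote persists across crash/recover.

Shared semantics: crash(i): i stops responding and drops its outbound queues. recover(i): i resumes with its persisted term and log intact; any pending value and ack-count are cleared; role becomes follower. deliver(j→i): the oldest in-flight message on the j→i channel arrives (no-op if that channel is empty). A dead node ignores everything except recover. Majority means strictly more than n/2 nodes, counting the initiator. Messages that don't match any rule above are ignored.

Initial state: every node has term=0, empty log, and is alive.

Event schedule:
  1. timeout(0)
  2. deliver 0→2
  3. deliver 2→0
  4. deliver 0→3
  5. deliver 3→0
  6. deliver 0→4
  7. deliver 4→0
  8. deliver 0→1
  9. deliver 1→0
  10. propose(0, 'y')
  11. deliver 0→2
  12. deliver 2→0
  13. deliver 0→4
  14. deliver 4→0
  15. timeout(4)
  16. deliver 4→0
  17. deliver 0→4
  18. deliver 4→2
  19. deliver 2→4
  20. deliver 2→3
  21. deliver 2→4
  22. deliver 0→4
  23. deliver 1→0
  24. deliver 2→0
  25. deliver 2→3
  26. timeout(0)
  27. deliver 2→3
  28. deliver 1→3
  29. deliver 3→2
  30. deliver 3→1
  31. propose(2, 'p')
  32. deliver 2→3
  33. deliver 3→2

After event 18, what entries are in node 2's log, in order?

step 1 timeout(0): 0={cand,t=1,log=-}
step 2 deliver 0→2: 2={foll,t=1,log=-}
step 3 deliver 2→0: —
step 4 deliver 0→3: 3={foll,t=1,log=-}
step 5 deliver 3→0: 0={lead,t=1,log=-}
step 6 deliver 0→4: 4={foll,t=1,log=-}
step 7 deliver 4→0: —
step 8 deliver 0→1: 1={foll,t=1,log=-}
step 9 deliver 1→0: —
step 10 propose(0,'y'): 0={lead,t=1,log=y}
step 11 deliver 0→2: 2={foll,t=1,log=y}
step 12 deliver 2→0: —
step 13 deliver 0→4: 4={foll,t=1,log=y}
step 14 deliver 4→0: —
step 15 timeout(4): 4={cand,t=2,log=y}
step 16 deliver 4→0: 0={foll,t=2,log=y}
step 17 deliver 0→4: —
step 18 deliver 4→2: 2={foll,t=2,log=y}

y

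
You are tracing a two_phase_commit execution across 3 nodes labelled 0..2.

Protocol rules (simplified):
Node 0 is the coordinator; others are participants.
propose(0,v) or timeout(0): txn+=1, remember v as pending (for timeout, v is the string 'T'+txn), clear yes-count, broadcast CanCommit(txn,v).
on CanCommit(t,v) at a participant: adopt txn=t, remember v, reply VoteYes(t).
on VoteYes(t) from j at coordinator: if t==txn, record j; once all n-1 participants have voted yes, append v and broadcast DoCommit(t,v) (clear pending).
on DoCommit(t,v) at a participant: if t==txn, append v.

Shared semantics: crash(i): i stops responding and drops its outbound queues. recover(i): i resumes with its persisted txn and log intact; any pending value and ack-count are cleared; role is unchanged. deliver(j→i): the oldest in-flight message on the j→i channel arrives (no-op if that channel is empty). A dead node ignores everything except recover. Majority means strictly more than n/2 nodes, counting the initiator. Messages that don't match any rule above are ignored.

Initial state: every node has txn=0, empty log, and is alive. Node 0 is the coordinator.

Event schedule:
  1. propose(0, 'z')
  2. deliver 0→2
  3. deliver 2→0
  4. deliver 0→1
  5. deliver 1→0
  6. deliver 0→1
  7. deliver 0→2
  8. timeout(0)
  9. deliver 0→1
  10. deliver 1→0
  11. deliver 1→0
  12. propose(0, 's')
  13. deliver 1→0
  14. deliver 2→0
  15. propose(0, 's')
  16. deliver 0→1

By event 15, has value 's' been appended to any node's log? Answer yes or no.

1. propose(0,'z'):  <0:coor t1 ->
2. deliver 0→2:  <2:part t1 ->
3. deliver 2→0:  nop
4. deliver 0→1:  <1:part t1 ->
5. deliver 1→0:  <0:coor t1 z>
6. deliver 0→1:  <1:part t1 z>
7. deliver 0→2:  <2:part t1 z>
8. timeout(0):  <0:coor t2 z>
9. deliver 0→1:  <1:part t2 z>
10. deliver 1→0:  nop
11. deliver 1→0:  nop
12. propose(0,'s'):  <0:coor t3 z>
13. deliver 1→0:  nop
14. deliver 2→0:  nop
15. propose(0,'s'):  <0:coor t4 z>

no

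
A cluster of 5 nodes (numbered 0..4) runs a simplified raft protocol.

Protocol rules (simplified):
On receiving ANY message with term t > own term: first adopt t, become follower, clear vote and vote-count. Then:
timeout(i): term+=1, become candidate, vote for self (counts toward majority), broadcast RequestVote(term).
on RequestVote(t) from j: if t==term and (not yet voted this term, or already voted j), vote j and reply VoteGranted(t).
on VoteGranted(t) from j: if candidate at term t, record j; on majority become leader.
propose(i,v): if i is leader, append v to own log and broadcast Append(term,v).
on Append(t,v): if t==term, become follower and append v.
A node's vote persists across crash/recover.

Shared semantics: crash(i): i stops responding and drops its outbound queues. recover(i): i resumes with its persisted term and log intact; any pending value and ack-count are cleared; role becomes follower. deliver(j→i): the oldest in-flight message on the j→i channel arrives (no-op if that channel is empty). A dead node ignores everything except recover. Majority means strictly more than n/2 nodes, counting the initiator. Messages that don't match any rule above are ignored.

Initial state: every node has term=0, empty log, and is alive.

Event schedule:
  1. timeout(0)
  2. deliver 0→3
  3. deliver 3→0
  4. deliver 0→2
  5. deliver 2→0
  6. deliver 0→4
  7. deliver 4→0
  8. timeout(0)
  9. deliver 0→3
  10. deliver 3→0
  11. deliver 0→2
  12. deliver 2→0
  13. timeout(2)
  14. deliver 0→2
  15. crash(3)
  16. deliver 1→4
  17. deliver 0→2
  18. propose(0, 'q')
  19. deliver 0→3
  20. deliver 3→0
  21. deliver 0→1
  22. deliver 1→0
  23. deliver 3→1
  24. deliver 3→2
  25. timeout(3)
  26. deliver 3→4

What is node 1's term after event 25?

1. timeout(0):  <0:cand t1 ->
2. deliver 0→3:  <3:foll t1 ->
3. deliver 3→0:  nop
4. deliver 0→2:  <2:foll t1 ->
5. deliver 2→0:  <0:lead t1 ->
6. deliver 0→4:  <4:foll t1 ->
7. deliver 4→0:  nop
8. timeout(0):  <0:cand t2 ->
9. deliver 0→3:  <3:foll t2 ->
10. deliver 3→0:  nop
11. deliver 0→2:  <2:foll t2 ->
12. deliver 2→0:  <0:lead t2 ->
13. timeout(2):  <2:cand t3 ->
14. deliver 0→2:  nop
15. crash(3):  <3:✗foll t2 ->
16. deliver 1→4:  nop
17. deliver 0→2:  nop
18. propose(0,'q'):  <0:lead t2 q>
19. deliver 0→3:  nop
20. deliver 3→0:  nop
21. deliver 0→1:  <1:foll t1 ->
22. deliver 1→0:  nop
23. deliver 3→1:  nop
24. deliver 3→2:  nop
25. timeout(3):  nop

1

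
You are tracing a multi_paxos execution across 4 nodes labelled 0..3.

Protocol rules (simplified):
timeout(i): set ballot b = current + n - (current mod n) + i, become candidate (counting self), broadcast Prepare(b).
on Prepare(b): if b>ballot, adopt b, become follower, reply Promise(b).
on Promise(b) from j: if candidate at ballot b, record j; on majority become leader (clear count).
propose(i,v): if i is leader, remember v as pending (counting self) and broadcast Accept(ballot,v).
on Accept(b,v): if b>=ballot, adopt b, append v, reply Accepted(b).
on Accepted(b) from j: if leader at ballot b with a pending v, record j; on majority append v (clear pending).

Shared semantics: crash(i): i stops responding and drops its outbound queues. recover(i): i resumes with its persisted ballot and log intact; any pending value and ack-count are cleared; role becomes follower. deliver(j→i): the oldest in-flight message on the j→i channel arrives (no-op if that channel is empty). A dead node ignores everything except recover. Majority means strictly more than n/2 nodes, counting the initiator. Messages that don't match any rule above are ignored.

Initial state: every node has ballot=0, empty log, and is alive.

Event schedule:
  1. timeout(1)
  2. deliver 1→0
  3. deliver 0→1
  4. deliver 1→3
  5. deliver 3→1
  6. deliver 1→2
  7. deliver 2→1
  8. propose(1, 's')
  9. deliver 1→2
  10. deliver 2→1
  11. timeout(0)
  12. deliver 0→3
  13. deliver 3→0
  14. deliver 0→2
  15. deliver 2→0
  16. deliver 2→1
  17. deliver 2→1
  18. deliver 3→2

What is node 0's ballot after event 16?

8

1. timeout(1):  <1:cand b5 ->
2. deliver 1→0:  <0:foll b5 ->
3. deliver 0→1:  nop
4. deliver 1→3:  <3:foll b5 ->
5. deliver 3→1:  <1:lead b5 ->
6. deliver 1→2:  <2:foll b5 ->
7. deliver 2→1:  nop
8. propose(1,'s'):  nop
9. deliver 1→2:  <2:foll b5 s>
10. deliver 2→1:  nop
11. timeout(0):  <0:cand b8 ->
12. deliver 0→3:  <3:foll b8 ->
13. deliver 3→0:  nop
14. deliver 0→2:  <2:foll b8 s>
15. deliver 2→0:  <0:lead b8 ->
16. deliver 2→1:  nop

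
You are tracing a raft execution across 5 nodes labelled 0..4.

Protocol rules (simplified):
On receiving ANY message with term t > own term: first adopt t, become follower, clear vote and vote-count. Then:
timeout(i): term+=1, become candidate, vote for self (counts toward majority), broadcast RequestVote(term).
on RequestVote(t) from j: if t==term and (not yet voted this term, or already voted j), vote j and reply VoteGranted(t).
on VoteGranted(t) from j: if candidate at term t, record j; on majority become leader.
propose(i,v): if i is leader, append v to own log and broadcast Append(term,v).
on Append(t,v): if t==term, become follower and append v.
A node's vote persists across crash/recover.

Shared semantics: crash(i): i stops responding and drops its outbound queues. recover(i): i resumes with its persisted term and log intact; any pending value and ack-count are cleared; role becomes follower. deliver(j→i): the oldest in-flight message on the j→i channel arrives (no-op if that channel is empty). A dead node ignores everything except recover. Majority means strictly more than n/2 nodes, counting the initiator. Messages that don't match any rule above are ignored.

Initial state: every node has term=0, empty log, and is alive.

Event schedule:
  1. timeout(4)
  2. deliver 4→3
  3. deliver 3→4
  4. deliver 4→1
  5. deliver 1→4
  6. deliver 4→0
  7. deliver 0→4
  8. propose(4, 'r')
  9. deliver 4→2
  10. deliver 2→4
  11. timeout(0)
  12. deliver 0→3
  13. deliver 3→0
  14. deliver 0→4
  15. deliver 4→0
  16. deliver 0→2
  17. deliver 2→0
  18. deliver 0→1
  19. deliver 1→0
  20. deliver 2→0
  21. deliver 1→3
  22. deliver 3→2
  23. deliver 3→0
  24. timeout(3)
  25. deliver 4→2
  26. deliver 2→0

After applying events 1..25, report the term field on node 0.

step 1 timeout(4): 4={cand,t=1,log=-}
step 2 deliver 4→3: 3={foll,t=1,log=-}
step 3 deliver 3→4: —
step 4 deliver 4→1: 1={foll,t=1,log=-}
step 5 deliver 1→4: 4={lead,t=1,log=-}
step 6 deliver 4→0: 0={foll,t=1,log=-}
step 7 deliver 0→4: —
step 8 propose(4,'r'): 4={lead,t=1,log=r}
step 9 deliver 4→2: 2={foll,t=1,log=-}
step 10 deliver 2→4: —
step 11 timeout(0): 0={cand,t=2,log=-}
step 12 deliver 0→3: 3={foll,t=2,log=-}
step 13 deliver 3→0: —
step 14 deliver 0→4: 4={foll,t=2,log=r}
step 15 deliver 4→0: —
step 16 deliver 0→2: 2={foll,t=2,log=-}
step 17 deliver 2→0: 0={lead,t=2,log=-}
step 18 deliver 0→1: 1={foll,t=2,log=-}
step 19 deliver 1→0: —
step 20 deliver 2→0: —
step 21 deliver 1→3: —
step 22 deliver 3→2: —
step 23 deliver 3→0: —
step 24 timeout(3): 3={cand,t=3,log=-}
step 25 deliver 4→2: —

2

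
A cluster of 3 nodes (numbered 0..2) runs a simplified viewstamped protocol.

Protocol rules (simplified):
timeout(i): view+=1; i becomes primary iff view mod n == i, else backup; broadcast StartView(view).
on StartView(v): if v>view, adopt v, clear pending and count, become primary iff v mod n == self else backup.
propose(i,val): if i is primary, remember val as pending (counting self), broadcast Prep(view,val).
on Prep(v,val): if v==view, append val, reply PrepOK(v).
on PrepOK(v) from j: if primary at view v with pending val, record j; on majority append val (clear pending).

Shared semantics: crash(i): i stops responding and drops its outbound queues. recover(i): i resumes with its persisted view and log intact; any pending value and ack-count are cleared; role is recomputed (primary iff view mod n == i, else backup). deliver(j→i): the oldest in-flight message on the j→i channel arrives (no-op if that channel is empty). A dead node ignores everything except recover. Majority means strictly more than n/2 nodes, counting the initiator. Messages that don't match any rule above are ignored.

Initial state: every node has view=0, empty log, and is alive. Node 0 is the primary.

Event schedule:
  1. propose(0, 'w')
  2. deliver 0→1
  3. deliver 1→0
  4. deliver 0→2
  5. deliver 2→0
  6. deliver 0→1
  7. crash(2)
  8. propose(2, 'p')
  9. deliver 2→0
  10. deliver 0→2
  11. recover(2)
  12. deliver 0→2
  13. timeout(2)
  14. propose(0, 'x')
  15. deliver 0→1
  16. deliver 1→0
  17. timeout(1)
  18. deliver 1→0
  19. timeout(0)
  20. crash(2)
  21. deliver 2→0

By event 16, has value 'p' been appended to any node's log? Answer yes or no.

1. propose(0,'w'):  nop
2. deliver 0→1:  <1:back v0 w>
3. deliver 1→0:  <0:prim v0 w>
4. deliver 0→2:  <2:back v0 w>
5. deliver 2→0:  nop
6. deliver 0→1:  nop
7. crash(2):  <2:✗back v0 w>
8. propose(2,'p'):  nop
9. deliver 2→0:  nop
10. deliver 0→2:  nop
11. recover(2):  <2:back v0 w>
12. deliver 0→2:  nop
13. timeout(2):  <2:back v1 w>
14. propose(0,'x'):  nop
15. deliver 0→1:  <1:back v0 w,x>
16. deliver 1→0:  <0:prim v0 w,x>

no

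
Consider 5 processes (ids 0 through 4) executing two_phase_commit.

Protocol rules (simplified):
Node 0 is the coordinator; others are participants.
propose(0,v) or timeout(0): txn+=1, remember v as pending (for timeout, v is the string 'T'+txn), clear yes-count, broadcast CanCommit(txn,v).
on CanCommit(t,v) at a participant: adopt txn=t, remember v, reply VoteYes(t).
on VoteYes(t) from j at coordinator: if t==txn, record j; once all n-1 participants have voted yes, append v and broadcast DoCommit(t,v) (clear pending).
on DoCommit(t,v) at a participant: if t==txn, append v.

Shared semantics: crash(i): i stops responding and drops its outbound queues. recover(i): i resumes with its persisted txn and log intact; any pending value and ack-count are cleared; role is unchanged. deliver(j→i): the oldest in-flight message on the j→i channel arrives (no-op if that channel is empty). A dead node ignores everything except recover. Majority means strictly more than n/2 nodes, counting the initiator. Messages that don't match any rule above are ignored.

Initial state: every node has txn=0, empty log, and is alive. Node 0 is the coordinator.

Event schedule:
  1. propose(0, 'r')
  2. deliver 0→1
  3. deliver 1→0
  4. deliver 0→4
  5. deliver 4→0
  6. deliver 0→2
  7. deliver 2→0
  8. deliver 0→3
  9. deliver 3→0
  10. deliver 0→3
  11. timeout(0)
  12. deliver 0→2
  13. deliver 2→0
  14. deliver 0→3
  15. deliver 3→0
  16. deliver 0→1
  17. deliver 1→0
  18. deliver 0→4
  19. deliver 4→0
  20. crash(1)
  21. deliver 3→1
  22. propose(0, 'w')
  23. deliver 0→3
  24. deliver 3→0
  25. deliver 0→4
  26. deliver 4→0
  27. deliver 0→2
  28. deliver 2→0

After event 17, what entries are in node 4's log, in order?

empty

step 1 propose(0,'r'): 0={coor,t=1,log=-}
step 2 deliver 0→1: 1={part,t=1,log=-}
step 3 deliver 1→0: —
step 4 deliver 0→4: 4={part,t=1,log=-}
step 5 deliver 4→0: —
step 6 deliver 0→2: 2={part,t=1,log=-}
step 7 deliver 2→0: —
step 8 deliver 0→3: 3={part,t=1,log=-}
step 9 deliver 3→0: 0={coor,t=1,log=r}
step 10 deliver 0→3: 3={part,t=1,log=r}
step 11 timeout(0): 0={coor,t=2,log=r}
step 12 deliver 0→2: 2={part,t=1,log=r}
step 13 deliver 2→0: —
step 14 deliver 0→3: 3={part,t=2,log=r}
step 15 deliver 3→0: —
step 16 deliver 0→1: 1={part,t=1,log=r}
step 17 deliver 1→0: —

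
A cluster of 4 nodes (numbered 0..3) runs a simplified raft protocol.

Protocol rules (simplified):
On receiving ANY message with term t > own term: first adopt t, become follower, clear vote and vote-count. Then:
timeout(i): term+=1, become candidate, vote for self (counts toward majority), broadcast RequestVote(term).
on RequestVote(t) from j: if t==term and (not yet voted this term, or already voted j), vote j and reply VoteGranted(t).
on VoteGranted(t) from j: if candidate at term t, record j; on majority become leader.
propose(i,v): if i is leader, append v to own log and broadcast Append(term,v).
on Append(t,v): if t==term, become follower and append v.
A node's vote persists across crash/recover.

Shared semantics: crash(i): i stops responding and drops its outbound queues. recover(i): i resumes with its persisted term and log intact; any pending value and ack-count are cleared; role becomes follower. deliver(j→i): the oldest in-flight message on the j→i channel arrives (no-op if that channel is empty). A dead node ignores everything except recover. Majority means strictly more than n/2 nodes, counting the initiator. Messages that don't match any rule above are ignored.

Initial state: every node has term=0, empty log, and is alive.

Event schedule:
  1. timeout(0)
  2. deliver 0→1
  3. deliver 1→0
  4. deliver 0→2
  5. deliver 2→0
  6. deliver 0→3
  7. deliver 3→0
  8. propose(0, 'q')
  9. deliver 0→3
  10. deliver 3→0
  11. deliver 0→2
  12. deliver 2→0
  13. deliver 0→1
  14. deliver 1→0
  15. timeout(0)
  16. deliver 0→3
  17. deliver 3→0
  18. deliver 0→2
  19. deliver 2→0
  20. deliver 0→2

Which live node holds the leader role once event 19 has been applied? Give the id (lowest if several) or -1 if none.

e1 timeout(0): 0[cand,t=1,-]
e2 deliver 0→1: 1[foll,t=1,-]
e3 deliver 1→0: ·
e4 deliver 0→2: 2[foll,t=1,-]
e5 deliver 2→0: 0[lead,t=1,-]
e6 deliver 0→3: 3[foll,t=1,-]
e7 deliver 3→0: ·
e8 propose(0,'q'): 0[lead,t=1,q]
e9 deliver 0→3: 3[foll,t=1,q]
e10 deliver 3→0: ·
e11 deliver 0→2: 2[foll,t=1,q]
e12 deliver 2→0: ·
e13 deliver 0→1: 1[foll,t=1,q]
e14 deliver 1→0: ·
e15 timeout(0): 0[cand,t=2,q]
e16 deliver 0→3: 3[foll,t=2,q]
e17 deliver 3→0: ·
e18 deliver 0→2: 2[foll,t=2,q]
e19 deliver 2→0: 0[lead,t=2,q]

0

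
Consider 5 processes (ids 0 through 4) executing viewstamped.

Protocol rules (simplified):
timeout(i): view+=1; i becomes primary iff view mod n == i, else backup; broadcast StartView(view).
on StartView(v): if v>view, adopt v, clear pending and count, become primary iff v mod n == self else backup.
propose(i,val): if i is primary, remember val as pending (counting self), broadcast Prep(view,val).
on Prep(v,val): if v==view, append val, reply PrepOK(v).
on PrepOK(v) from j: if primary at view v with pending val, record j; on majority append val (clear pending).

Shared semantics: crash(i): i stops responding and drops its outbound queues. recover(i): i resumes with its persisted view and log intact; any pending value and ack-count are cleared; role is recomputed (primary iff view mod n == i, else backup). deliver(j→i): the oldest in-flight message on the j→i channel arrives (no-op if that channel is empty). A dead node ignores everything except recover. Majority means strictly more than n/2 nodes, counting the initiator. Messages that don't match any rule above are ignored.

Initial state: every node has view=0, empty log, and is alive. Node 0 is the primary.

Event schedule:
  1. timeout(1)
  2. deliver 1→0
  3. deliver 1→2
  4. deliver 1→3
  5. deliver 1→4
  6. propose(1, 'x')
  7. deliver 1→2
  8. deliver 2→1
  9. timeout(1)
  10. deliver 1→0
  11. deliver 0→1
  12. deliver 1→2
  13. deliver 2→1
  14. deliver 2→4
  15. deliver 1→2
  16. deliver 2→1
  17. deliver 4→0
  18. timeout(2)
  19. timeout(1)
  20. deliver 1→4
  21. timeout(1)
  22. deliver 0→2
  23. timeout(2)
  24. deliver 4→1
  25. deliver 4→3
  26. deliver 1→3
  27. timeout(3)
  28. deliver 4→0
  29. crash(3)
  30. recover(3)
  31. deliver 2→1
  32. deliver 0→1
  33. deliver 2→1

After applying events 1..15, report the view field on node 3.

1

1. timeout(1):  <1:prim v1 ->
2. deliver 1→0:  <0:back v1 ->
3. deliver 1→2:  <2:back v1 ->
4. deliver 1→3:  <3:back v1 ->
5. deliver 1→4:  <4:back v1 ->
6. propose(1,'x'):  nop
7. deliver 1→2:  <2:back v1 x>
8. deliver 2→1:  nop
9. timeout(1):  <1:back v2 ->
10. deliver 1→0:  <0:back v1 x>
11. deliver 0→1:  nop
12. deliver 1→2:  <2:prim v2 x>
13. deliver 2→1:  nop
14. deliver 2→4:  nop
15. deliver 1→2:  nop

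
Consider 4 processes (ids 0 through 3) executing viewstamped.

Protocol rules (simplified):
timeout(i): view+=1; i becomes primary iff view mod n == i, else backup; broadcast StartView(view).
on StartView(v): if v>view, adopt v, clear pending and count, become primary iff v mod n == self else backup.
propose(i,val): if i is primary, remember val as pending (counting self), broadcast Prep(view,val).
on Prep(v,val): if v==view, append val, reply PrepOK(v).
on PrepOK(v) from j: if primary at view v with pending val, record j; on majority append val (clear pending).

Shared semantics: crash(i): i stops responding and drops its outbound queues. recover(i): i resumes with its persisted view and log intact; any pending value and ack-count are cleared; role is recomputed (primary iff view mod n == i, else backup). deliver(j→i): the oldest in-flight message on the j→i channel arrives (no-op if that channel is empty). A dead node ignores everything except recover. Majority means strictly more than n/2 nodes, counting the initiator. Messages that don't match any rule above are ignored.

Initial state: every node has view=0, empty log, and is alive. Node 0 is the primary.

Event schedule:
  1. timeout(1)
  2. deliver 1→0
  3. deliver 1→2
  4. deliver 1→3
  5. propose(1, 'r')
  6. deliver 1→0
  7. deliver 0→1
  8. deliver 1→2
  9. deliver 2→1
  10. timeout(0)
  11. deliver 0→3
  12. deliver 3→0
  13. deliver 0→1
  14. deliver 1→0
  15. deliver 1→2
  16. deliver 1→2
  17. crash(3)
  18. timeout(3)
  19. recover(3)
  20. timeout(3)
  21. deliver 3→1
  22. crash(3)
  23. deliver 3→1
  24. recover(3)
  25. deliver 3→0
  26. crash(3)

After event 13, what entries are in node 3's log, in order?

empty

1. timeout(1):  <1:prim v1 ->
2. deliver 1→0:  <0:back v1 ->
3. deliver 1→2:  <2:back v1 ->
4. deliver 1→3:  <3:back v1 ->
5. propose(1,'r'):  nop
6. deliver 1→0:  <0:back v1 r>
7. deliver 0→1:  nop
8. deliver 1→2:  <2:back v1 r>
9. deliver 2→1:  <1:prim v1 r>
10. timeout(0):  <0:back v2 r>
11. deliver 0→3:  <3:back v2 ->
12. deliver 3→0:  nop
13. deliver 0→1:  <1:back v2 r>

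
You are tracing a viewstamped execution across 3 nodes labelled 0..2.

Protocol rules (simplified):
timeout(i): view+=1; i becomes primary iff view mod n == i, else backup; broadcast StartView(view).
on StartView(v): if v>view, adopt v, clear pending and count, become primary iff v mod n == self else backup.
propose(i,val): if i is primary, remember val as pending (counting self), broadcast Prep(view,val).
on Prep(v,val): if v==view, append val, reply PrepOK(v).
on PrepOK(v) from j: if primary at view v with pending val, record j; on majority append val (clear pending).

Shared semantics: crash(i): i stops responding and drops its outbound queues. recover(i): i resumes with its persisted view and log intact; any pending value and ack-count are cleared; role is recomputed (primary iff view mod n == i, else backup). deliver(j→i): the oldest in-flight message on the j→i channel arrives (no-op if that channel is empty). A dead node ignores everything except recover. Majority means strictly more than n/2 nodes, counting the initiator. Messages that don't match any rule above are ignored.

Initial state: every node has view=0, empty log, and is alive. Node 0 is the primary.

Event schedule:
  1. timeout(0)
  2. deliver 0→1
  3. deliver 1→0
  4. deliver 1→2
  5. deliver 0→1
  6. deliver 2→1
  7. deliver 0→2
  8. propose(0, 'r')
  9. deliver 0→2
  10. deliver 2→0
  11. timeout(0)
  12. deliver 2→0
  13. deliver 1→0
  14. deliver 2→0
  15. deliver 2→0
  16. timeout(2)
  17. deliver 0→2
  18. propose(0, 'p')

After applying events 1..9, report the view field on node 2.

1. timeout(0):  <0:back v1 ->
2. deliver 0→1:  <1:prim v1 ->
3. deliver 1→0:  nop
4. deliver 1→2:  nop
5. deliver 0→1:  nop
6. deliver 2→1:  nop
7. deliver 0→2:  <2:back v1 ->
8. propose(0,'r'):  nop
9. deliver 0→2:  nop

1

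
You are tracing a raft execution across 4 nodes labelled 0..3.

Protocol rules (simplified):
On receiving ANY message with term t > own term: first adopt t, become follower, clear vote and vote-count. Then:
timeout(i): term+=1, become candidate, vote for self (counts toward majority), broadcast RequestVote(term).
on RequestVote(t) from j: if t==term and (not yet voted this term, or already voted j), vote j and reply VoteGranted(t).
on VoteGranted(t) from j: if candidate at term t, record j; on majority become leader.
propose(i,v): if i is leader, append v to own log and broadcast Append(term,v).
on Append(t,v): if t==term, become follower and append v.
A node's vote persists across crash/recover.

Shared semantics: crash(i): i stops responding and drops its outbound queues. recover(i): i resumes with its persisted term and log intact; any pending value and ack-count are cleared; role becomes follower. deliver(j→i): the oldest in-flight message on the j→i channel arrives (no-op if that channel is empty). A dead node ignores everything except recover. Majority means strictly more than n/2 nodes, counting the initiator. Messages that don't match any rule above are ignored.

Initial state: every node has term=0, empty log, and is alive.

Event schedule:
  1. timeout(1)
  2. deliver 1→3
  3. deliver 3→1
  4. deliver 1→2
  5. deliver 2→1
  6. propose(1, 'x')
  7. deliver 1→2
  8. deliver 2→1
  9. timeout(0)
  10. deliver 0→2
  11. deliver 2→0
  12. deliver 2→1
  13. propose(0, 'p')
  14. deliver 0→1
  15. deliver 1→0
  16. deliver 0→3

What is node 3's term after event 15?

1

[1] timeout(1) → N1(cand t1 [-])
[2] deliver 1→3 → N3(foll t1 [-])
[3] deliver 3→1 → ∅
[4] deliver 1→2 → N2(foll t1 [-])
[5] deliver 2→1 → N1(lead t1 [-])
[6] propose(1,'x') → N1(lead t1 [x])
[7] deliver 1→2 → N2(foll t1 [x])
[8] deliver 2→1 → ∅
[9] timeout(0) → N0(cand t1 [-])
[10] deliver 0→2 → ∅
[11] deliver 2→0 → ∅
[12] deliver 2→1 → ∅
[13] propose(0,'p') → ∅
[14] deliver 0→1 → ∅
[15] deliver 1→0 → ∅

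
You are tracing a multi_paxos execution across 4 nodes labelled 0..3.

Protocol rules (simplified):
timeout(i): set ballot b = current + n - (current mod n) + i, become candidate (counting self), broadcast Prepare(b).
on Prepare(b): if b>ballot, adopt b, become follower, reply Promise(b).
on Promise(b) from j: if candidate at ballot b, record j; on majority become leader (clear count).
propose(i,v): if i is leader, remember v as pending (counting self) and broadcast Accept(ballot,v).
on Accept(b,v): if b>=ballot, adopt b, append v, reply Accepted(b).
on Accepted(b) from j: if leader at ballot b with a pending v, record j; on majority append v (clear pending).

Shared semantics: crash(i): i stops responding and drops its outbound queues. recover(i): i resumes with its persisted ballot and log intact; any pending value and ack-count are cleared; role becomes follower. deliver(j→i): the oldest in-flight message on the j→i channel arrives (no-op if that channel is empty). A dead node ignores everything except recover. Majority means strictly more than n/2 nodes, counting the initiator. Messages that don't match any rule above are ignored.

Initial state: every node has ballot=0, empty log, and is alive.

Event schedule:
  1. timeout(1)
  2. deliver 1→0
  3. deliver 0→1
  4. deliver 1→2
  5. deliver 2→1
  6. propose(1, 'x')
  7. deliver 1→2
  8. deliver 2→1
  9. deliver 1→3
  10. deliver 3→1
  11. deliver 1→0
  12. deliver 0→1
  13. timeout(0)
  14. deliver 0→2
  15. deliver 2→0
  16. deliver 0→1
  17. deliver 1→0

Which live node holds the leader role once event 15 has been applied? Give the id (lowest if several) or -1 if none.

1

[1] timeout(1) → N1(cand b5 [-])
[2] deliver 1→0 → N0(foll b5 [-])
[3] deliver 0→1 → ∅
[4] deliver 1→2 → N2(foll b5 [-])
[5] deliver 2→1 → N1(lead b5 [-])
[6] propose(1,'x') → ∅
[7] deliver 1→2 → N2(foll b5 [x])
[8] deliver 2→1 → ∅
[9] deliver 1→3 → N3(foll b5 [-])
[10] deliver 3→1 → ∅
[11] deliver 1→0 → N0(foll b5 [x])
[12] deliver 0→1 → N1(lead b5 [x])
[13] timeout(0) → N0(cand b8 [x])
[14] deliver 0→2 → N2(foll b8 [x])
[15] deliver 2→0 → ∅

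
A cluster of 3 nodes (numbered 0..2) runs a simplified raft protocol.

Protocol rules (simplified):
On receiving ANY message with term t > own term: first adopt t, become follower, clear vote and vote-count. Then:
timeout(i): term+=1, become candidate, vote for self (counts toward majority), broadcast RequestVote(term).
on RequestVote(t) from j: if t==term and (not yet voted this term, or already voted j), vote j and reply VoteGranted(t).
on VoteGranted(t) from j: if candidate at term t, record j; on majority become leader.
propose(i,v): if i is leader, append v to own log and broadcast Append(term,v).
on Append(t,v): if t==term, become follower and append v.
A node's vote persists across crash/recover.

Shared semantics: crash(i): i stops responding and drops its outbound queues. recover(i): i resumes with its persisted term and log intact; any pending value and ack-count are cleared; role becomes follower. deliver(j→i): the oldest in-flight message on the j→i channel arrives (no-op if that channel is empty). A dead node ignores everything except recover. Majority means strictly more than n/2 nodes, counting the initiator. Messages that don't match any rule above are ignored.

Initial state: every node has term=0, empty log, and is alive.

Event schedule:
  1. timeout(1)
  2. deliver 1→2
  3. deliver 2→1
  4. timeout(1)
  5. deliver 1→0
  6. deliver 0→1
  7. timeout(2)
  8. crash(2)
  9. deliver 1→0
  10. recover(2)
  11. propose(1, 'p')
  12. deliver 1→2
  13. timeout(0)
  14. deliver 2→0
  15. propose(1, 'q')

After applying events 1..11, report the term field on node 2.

e1 timeout(1): 1[cand,t=1,-]
e2 deliver 1→2: 2[foll,t=1,-]
e3 deliver 2→1: 1[lead,t=1,-]
e4 timeout(1): 1[cand,t=2,-]
e5 deliver 1→0: 0[foll,t=1,-]
e6 deliver 0→1: ·
e7 timeout(2): 2[cand,t=2,-]
e8 crash(2): 2[✗cand,t=2,-]
e9 deliver 1→0: 0[foll,t=2,-]
e10 recover(2): 2[foll,t=2,-]
e11 propose(1,'p'): ·

2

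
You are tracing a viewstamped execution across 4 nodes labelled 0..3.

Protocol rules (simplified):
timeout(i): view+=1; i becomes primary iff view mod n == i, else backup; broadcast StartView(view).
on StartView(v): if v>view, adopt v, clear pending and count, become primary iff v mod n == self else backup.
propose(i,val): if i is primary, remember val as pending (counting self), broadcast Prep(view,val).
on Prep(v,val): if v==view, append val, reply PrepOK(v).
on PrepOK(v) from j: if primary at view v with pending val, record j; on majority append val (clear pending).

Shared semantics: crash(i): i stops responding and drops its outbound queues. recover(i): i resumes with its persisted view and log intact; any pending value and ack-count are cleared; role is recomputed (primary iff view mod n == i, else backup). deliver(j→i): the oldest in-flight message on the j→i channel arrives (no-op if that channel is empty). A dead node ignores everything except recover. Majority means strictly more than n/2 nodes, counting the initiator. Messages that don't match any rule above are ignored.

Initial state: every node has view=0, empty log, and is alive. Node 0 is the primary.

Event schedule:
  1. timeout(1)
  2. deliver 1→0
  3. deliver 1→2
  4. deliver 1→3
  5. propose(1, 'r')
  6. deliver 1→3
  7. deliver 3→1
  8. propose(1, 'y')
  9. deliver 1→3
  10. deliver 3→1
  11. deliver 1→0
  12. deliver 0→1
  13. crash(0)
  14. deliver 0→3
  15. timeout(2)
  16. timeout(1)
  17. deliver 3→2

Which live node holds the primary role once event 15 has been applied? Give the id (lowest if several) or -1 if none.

after 1 — timeout(1): n1:prim/v1/[-]
after 2 — deliver 1→0: n0:back/v1/[-]
after 3 — deliver 1→2: n2:back/v1/[-]
after 4 — deliver 1→3: n3:back/v1/[-]
after 5 — propose(1,'r'): ·
after 6 — deliver 1→3: n3:back/v1/[r]
after 7 — deliver 3→1: ·
after 8 — propose(1,'y'): ·
after 9 — deliver 1→3: n3:back/v1/[r,y]
after 10 — deliver 3→1: ·
after 11 — deliver 1→0: n0:back/v1/[r]
after 12 — deliver 0→1: n1:prim/v1/[y]
after 13 — crash(0): n0:✗back/v1/[r]
after 14 — deliver 0→3: ·
after 15 — timeout(2): n2:prim/v2/[-]

1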